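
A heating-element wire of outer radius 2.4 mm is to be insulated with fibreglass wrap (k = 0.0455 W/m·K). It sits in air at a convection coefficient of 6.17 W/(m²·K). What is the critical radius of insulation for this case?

For a cylinder r_cr = k/h = 0.0455/6.17
r_cr = 7.37 mm; since the bare radius (2.4 mm) is below r_cr, adding a thin layer of insulation will *increase* heat loss.

r_cr ≈ 7.37 mm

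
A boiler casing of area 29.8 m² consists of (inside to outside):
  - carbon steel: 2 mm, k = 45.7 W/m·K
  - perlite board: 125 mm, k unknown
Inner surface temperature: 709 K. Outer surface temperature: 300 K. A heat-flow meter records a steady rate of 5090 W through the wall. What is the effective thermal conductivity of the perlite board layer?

Using the resistance-network approach (series):
R_carbon steel = L/(kA) = 0.002/(45.7×29.8) = 1.469×10^-6 K/W
Sum of known resistances R_other = 1.469×10^-6 K/W
Total R = ΔT/Q = 409/5090 = 0.08035 K/W
R_perlite board = R_total − R_other = 0.08035 K/W
k = L/(R·A) = 0.125/(0.08035×29.8)

k ≈ 0.0522 W/(m·K)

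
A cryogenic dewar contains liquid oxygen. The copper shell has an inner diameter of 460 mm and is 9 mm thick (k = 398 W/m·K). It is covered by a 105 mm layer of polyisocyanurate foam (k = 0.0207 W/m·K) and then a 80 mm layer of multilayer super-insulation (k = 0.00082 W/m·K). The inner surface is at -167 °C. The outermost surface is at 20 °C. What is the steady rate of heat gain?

Q ≈ 3.22 W

Radial (spherical) resistances in series:
R_copper shell = (1/0.23 − 1/0.239)/(4π×398) = 3.274×10^-5 K/W
R_polyisocyanurate foam = (1/0.239 − 1/0.344)/(4π×0.0207) = 4.91 K/W
R_multilayer super-insulation = (1/0.344 − 1/0.424)/(4π×0.00082) = 53.23 K/W
R_total = 58.14 K/W
Q = ΔT/R_total = 187/58.14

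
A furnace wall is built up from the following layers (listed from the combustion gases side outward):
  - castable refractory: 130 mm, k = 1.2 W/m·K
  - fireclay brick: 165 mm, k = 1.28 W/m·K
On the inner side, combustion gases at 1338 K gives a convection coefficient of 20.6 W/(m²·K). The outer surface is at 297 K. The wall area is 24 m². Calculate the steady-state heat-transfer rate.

Q ≈ 87400 W

Treating each layer as a thermal resistance in series:
R_inner film = 1/(h_i·A) = 1/(20.6×24) = 0.002023 K/W
R_castable refractory = L/(kA) = 0.13/(1.2×24) = 0.004514 K/W
R_fireclay brick = L/(kA) = 0.165/(1.28×24) = 0.005371 K/W
R_total = 0.01191 K/W
Q = ΔT / R_total = 1041 / 0.01191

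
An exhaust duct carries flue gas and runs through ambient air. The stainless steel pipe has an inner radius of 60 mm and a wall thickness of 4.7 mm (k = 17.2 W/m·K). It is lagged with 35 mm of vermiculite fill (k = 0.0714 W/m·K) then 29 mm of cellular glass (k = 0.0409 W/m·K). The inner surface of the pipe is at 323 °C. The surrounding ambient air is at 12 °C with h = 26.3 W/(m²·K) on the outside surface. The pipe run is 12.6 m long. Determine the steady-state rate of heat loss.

Q ≈ 1950 W

Cylindrical conduction, so R = ln(r₂/r₁)/(2πkL) per layer, in series:
R_stainless steel pipe wall = ln(64.7/60)/(2π×17.2×12.6) = 5.538×10^-5 K/W
R_vermiculite fill = ln(99.7/64.7)/(2π×0.0714×12.6) = 0.0765 K/W
R_cellular glass = ln(128.7/99.7)/(2π×0.0409×12.6) = 0.07885 K/W
R_outer film = 1/(h_o·2πr_oL) = 1/(26.3×2π×0.1287×12.6) = 0.003732 K/W
R_total = 0.1591 K/W
Q = ΔT/R_total = 311/0.1591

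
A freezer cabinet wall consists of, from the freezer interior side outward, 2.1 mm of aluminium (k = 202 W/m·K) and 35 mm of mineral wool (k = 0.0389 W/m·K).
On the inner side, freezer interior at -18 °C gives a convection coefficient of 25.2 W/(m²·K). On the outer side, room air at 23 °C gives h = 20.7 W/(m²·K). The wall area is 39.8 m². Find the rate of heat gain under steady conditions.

Model the wall as resistances in series:
R_inner film = 1/(h_i·A) = 1/(25.2×39.8) = 9.97×10^-4 K/W
R_aluminium = L/(kA) = 0.0021/(202×39.8) = 2.612×10^-7 K/W
R_mineral wool = L/(kA) = 0.035/(0.0389×39.8) = 0.02261 K/W
R_outer film = 1/(h_o·A) = 1/(20.7×39.8) = 0.001214 K/W
R_total = 0.02482 K/W
Q = ΔT / R_total = 41 / 0.02482

Q ≈ 1650 W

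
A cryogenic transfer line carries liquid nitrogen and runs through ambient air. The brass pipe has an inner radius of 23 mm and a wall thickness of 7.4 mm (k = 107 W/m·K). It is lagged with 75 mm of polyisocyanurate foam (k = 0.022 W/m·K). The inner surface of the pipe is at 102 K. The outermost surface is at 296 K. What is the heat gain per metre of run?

q′ ≈ 21.6 W/m

For a radial system each layer contributes R = ln(r_out/r_in)/(2πkL); films add R = 1/(hA).
R_brass pipe wall = ln(30.4/23)/(2π×107×1) = 4.149×10^-4 K/W
R_polyisocyanurate foam = ln(105.4/30.4)/(2π×0.022×1) = 8.995 K/W
R_total = 8.995 K/W
Q = ΔT/R_total = 194/8.995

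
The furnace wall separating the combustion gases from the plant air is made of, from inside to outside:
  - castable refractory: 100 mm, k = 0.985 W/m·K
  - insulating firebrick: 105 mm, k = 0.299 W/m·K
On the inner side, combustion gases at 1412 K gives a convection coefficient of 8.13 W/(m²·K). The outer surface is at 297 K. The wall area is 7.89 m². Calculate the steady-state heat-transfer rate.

Q ≈ 15300 W

Model the wall as resistances in series:
R_inner film = 1/(h_i·A) = 1/(8.13×7.89) = 0.01559 K/W
R_castable refractory = L/(kA) = 0.1/(0.985×7.89) = 0.01287 K/W
R_insulating firebrick = L/(kA) = 0.105/(0.299×7.89) = 0.04451 K/W
R_total = 0.07297 K/W
Q = ΔT / R_total = 1115 / 0.07297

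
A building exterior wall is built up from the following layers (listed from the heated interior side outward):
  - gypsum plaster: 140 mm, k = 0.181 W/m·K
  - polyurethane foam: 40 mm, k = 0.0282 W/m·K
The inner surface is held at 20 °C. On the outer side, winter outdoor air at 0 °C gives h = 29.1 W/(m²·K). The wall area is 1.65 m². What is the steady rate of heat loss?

Thermal resistances in series:
R_gypsum plaster = L/(kA) = 0.14/(0.181×1.65) = 0.4688 K/W
R_polyurethane foam = L/(kA) = 0.04/(0.0282×1.65) = 0.8597 K/W
R_outer film = 1/(h_o·A) = 1/(29.1×1.65) = 0.02083 K/W
R_total = 1.349 K/W
Q = ΔT / R_total = 20 / 1.349

Q ≈ 14.8 W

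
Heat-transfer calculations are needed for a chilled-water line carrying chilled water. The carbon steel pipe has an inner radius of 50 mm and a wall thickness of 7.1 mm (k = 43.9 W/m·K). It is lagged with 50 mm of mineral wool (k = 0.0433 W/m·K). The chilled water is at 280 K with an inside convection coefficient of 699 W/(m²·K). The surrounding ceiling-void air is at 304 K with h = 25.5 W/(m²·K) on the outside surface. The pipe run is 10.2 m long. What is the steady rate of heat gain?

Radial resistances (cylindrical: R_cond = ln(r_o/r_i)/(2πkL), R_conv = 1/(h·2πrL)):
R_inner film = 1/(h_i·2πr₁L) = 1/(699×2π×0.05×10.2) = 4.464×10^-4 K/W
R_carbon steel pipe wall = ln(57.1/50)/(2π×43.9×10.2) = 4.719×10^-5 K/W
R_mineral wool = ln(107.1/57.1)/(2π×0.0433×10.2) = 0.2266 K/W
R_outer film = 1/(h_o·2πr_oL) = 1/(25.5×2π×0.1071×10.2) = 0.005713 K/W
R_total = 0.2329 K/W
Q = ΔT/R_total = 24/0.2329

Q ≈ 103 W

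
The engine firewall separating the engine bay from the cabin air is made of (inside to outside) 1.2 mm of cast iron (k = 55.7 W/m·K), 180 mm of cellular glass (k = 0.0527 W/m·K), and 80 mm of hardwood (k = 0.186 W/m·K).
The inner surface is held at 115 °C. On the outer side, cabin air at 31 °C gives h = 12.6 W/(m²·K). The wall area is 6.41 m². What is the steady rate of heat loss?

Q ≈ 137 W

Model the wall as resistances in series:
R_cast iron = L/(kA) = 0.0012/(55.7×6.41) = 3.361×10^-6 K/W
R_cellular glass = L/(kA) = 0.18/(0.0527×6.41) = 0.5328 K/W
R_hardwood = L/(kA) = 0.08/(0.186×6.41) = 0.0671 K/W
R_outer film = 1/(h_o·A) = 1/(12.6×6.41) = 0.01238 K/W
R_total = 0.6123 K/W
Q = ΔT / R_total = 84 / 0.6123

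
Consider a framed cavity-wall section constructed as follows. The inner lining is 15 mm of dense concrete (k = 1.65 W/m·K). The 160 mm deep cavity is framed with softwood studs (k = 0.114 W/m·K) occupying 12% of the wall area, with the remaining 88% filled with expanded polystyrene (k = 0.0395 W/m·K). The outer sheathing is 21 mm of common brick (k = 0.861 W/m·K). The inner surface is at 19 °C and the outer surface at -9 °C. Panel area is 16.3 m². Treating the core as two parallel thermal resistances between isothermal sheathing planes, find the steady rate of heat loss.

Q ≈ 137 W

Sheathing layers in series; stud and cavity paths in parallel between them.
R_inner = 0.015/(1.65×16.3) = 5.577×10^-4 K/W
R_stud  = 0.16/(0.114×0.12×16.3) = 0.7175 K/W
R_cav   = 0.16/(0.0395×0.88×16.3) = 0.2824 K/W
1/R_core = 1/R_stud + 1/R_cav → R_core = 0.2026 K/W
R_outer = 0.021/(0.861×16.3) = 0.001496 K/W
R_total = 0.2047 K/W
Q = ΔT/R_total = 28/0.2047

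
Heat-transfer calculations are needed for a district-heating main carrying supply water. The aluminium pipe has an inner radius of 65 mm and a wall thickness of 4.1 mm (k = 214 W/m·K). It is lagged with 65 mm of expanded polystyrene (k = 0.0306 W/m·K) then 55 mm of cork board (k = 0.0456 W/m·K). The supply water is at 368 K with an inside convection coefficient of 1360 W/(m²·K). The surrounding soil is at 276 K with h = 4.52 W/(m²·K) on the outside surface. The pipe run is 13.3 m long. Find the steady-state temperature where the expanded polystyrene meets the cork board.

Radial resistances (cylindrical: R_cond = ln(r_o/r_i)/(2πkL), R_conv = 1/(h·2πrL)):
R_inner film = 1/(h_i·2πr₁L) = 1/(1360×2π×0.065×13.3) = 1.354×10^-4 K/W
R_aluminium pipe wall = ln(69.1/65)/(2π×214×13.3) = 3.42×10^-6 K/W
R_expanded polystyrene = ln(134.1/69.1)/(2π×0.0306×13.3) = 0.2593 K/W
R_cork board = ln(189.1/134.1)/(2π×0.0456×13.3) = 0.09019 K/W
R_outer film = 1/(h_o·2πr_oL) = 1/(4.52×2π×0.1891×13.3) = 0.014 K/W
R_total = 0.3636 K/W
Q = ΔT/R_total = 92/0.3636
Q = 253 W
T_interface = T_inner − Q·ΣR(inner→interface) = 368 − 253×0.2594

T ≈ 302 K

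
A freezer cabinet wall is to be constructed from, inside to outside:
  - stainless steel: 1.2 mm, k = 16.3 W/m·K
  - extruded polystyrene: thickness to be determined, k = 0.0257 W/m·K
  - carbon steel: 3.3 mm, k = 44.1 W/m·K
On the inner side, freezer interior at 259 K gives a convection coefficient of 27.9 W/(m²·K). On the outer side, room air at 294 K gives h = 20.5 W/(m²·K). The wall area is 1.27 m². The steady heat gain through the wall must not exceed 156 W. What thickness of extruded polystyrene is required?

L ≈ 5.14 mm

Treating each layer as a thermal resistance in series:
R_inner film = 1/(h_i·A) = 1/(27.9×1.27) = 0.02822 K/W
R_stainless steel = L/(kA) = 0.0012/(16.3×1.27) = 5.797×10^-5 K/W
R_carbon steel = L/(kA) = 0.0033/(44.1×1.27) = 5.892×10^-5 K/W
R_outer film = 1/(h_o·A) = 1/(20.5×1.27) = 0.03841 K/W
Sum of the known resistances R_other = 0.06675 K/W
Required total resistance R_tot = ΔT/Q_allow = 35/156 = 0.2244 K/W
R_extruded polystyrene = R_tot − R_other = 0.1576 K/W
L = R·k·A = 0.1576×0.0257×1.27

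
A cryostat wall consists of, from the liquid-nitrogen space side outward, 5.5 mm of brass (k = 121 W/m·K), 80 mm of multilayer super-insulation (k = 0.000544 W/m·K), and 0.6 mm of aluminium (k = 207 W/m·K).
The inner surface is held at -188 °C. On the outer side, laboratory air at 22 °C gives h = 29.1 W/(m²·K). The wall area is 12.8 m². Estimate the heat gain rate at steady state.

Q ≈ 18.3 W

Series thermal resistances:
R_brass = L/(kA) = 0.0055/(121×12.8) = 3.551×10^-6 K/W
R_multilayer super-insulation = L/(kA) = 0.08/(0.000544×12.8) = 11.49 K/W
R_aluminium = L/(kA) = 0.0006/(207×12.8) = 2.264×10^-7 K/W
R_outer film = 1/(h_o·A) = 1/(29.1×12.8) = 0.002685 K/W
R_total = 11.49 K/W
Q = ΔT / R_total = 210 / 11.49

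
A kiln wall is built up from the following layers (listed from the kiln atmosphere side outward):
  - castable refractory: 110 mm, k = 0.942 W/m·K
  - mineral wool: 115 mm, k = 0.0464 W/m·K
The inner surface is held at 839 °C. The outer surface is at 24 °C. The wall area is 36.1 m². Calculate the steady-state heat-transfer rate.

Q ≈ 11300 W

Using the resistance-network approach (series):
R_castable refractory = L/(kA) = 0.11/(0.942×36.1) = 0.003235 K/W
R_mineral wool = L/(kA) = 0.115/(0.0464×36.1) = 0.06866 K/W
R_total = 0.07189 K/W
Q = ΔT / R_total = 815 / 0.07189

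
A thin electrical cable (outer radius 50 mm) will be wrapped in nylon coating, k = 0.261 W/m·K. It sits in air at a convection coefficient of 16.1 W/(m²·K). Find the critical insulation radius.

r_cr ≈ 16.2 mm

For a cylinder r_cr = k/h = 0.261/16.1
r_cr = 16.2 mm; since the bare radius (50 mm) is above r_cr, any added insulation will reduce heat loss.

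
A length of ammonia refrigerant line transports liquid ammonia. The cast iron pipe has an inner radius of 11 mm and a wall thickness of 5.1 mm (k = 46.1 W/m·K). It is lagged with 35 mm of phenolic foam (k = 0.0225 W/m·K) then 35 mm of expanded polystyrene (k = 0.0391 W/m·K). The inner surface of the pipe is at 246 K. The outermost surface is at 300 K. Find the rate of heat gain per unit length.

q′ ≈ 5.25 W/m

Treating each annulus and film as a series resistance:
R_cast iron pipe wall = ln(16.1/11)/(2π×46.1×1) = 0.001315 K/W
R_phenolic foam = ln(51.1/16.1)/(2π×0.0225×1) = 8.17 K/W
R_expanded polystyrene = ln(86.1/51.1)/(2π×0.0391×1) = 2.124 K/W
R_total = 10.29 K/W
Q = ΔT/R_total = 54/10.29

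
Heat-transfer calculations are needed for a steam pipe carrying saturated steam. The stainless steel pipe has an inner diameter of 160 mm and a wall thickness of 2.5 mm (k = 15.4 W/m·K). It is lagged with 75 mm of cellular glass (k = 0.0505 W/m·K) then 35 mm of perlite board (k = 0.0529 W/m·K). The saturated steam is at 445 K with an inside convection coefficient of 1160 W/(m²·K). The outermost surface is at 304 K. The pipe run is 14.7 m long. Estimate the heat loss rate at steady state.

Q ≈ 784 W

Treating each annulus and film as a series resistance:
R_inner film = 1/(h_i·2πr₁L) = 1/(1160×2π×0.08×14.7) = 1.167×10^-4 K/W
R_stainless steel pipe wall = ln(82.5/80)/(2π×15.4×14.7) = 2.163×10^-5 K/W
R_cellular glass = ln(157.5/82.5)/(2π×0.0505×14.7) = 0.1386 K/W
R_perlite board = ln(192.5/157.5)/(2π×0.0529×14.7) = 0.04107 K/W
R_total = 0.1798 K/W
Q = ΔT/R_total = 141/0.1798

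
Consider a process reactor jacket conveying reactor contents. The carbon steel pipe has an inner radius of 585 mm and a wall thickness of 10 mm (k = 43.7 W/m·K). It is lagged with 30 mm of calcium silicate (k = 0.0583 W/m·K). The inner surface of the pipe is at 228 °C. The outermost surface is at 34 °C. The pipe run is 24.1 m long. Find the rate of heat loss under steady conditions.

Q ≈ 34800 W

Cylindrical conduction, so R = ln(r₂/r₁)/(2πkL) per layer, in series:
R_carbon steel pipe wall = ln(595/585)/(2π×43.7×24.1) = 2.561×10^-6 K/W
R_calcium silicate = ln(625/595)/(2π×0.0583×24.1) = 0.005572 K/W
R_total = 0.005575 K/W
Q = ΔT/R_total = 194/0.005575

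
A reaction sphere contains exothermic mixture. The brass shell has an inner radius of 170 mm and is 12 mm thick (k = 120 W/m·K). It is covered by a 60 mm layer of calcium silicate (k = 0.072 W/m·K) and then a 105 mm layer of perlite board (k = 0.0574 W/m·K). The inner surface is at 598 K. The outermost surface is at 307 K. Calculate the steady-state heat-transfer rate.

Spherical conduction: R = (1/r_in − 1/r_out)/(4πk) per layer; series-sum.
R_brass shell = (1/0.17 − 1/0.182)/(4π×120) = 2.572×10^-4 K/W
R_calcium silicate = (1/0.182 − 1/0.242)/(4π×0.072) = 1.506 K/W
R_perlite board = (1/0.242 − 1/0.347)/(4π×0.0574) = 1.733 K/W
R_total = 3.239 K/W
Q = ΔT/R_total = 291/3.239

Q ≈ 89.8 W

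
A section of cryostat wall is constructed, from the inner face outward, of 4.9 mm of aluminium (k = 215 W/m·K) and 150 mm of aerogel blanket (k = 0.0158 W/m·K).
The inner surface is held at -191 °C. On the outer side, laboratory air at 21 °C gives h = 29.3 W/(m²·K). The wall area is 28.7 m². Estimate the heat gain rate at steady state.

Series thermal resistances:
R_aluminium = L/(kA) = 0.0049/(215×28.7) = 7.941×10^-7 K/W
R_aerogel blanket = L/(kA) = 0.15/(0.0158×28.7) = 0.3308 K/W
R_outer film = 1/(h_o·A) = 1/(29.3×28.7) = 0.001189 K/W
R_total = 0.332 K/W
Q = ΔT / R_total = 212 / 0.332

Q ≈ 639 W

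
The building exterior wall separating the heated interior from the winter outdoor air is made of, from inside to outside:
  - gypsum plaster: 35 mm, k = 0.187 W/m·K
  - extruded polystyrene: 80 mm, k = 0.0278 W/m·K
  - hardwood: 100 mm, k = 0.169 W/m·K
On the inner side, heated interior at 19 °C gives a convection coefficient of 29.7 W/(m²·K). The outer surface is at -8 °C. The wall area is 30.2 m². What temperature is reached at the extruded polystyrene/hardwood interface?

T ≈ -3.67 °C

Thermal resistances in series:
R_inner film = 1/(h_i·A) = 1/(29.7×30.2) = 0.001115 K/W
R_gypsum plaster = L/(kA) = 0.035/(0.187×30.2) = 0.006198 K/W
R_extruded polystyrene = L/(kA) = 0.08/(0.0278×30.2) = 0.09529 K/W
R_hardwood = L/(kA) = 0.1/(0.169×30.2) = 0.01959 K/W
R_total = 0.1222 K/W;  Q = ΔT/R_total = 27/0.1222 = 221 W
T_interface = T_inner − Q·ΣR(inner→interface) = 19 − 221×0.1026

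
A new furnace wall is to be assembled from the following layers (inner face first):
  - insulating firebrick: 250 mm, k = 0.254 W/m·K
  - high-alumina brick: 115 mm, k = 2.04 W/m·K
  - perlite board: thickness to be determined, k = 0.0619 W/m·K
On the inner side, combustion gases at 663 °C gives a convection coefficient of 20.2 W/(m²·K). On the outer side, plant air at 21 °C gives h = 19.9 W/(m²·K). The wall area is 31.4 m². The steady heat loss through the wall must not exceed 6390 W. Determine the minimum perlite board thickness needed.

L ≈ 125 mm

Thermal resistances in series:
R_inner film = 1/(h_i·A) = 1/(20.2×31.4) = 0.001577 K/W
R_insulating firebrick = L/(kA) = 0.25/(0.254×31.4) = 0.03135 K/W
R_high-alumina brick = L/(kA) = 0.115/(2.04×31.4) = 0.001795 K/W
R_outer film = 1/(h_o·A) = 1/(19.9×31.4) = 0.0016 K/W
Sum of the known resistances R_other = 0.03632 K/W
Required total resistance R_tot = ΔT/Q_allow = 642/6390 = 0.1005 K/W
R_perlite board = R_tot − R_other = 0.06415 K/W
L = R·k·A = 0.06415×0.0619×31.4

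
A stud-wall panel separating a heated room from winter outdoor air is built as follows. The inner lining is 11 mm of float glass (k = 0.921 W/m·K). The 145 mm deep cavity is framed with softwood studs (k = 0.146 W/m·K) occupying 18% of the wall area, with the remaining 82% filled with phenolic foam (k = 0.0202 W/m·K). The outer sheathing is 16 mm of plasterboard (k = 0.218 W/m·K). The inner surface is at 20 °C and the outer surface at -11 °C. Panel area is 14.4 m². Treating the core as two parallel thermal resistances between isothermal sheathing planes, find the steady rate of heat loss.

Q ≈ 129 W

Sheathing layers in series; stud and cavity paths in parallel between them.
R_inner = 0.011/(0.921×14.4) = 8.294×10^-4 K/W
R_stud  = 0.145/(0.146×0.18×14.4) = 0.3832 K/W
R_cav   = 0.145/(0.0202×0.82×14.4) = 0.6079 K/W
1/R_core = 1/R_stud + 1/R_cav → R_core = 0.235 K/W
R_outer = 0.016/(0.218×14.4) = 0.005097 K/W
R_total = 0.241 K/W
Q = ΔT/R_total = 31/0.241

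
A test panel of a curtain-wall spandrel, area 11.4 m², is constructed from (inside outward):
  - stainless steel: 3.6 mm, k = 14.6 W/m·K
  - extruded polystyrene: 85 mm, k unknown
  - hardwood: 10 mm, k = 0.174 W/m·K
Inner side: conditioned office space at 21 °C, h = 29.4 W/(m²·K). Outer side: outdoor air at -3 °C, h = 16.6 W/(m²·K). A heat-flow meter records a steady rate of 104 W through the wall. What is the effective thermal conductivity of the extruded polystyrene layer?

k ≈ 0.0343 W/(m·K)

Series thermal resistances:
R_inner film = 1/(h_i·A) = 1/(29.4×11.4) = 0.002984 K/W
R_stainless steel = L/(kA) = 0.0036/(14.6×11.4) = 2.163×10^-5 K/W
R_hardwood = L/(kA) = 0.01/(0.174×11.4) = 0.005041 K/W
R_outer film = 1/(h_o·A) = 1/(16.6×11.4) = 0.005284 K/W
Sum of known resistances R_other = 0.01333 K/W
Total R = ΔT/Q = 24/104 = 0.2308 K/W
R_extruded polystyrene = R_total − R_other = 0.2174 K/W
k = L/(R·A) = 0.085/(0.2174×11.4)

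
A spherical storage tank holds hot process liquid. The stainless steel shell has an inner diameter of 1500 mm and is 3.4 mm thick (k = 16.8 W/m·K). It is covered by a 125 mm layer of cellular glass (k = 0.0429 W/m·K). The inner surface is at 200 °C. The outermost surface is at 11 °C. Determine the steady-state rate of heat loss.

Q ≈ 539 W

For a spherical shell R = (1/r₁ − 1/r₂)/(4πk); film R = 1/(h·4πr²). In series:
R_stainless steel shell = (1/0.75 − 1/0.7534)/(4π×16.8) = 2.85×10^-5 K/W
R_cellular glass = (1/0.7534 − 1/0.8784)/(4π×0.0429) = 0.3504 K/W
R_total = 0.3504 K/W
Q = ΔT/R_total = 189/0.3504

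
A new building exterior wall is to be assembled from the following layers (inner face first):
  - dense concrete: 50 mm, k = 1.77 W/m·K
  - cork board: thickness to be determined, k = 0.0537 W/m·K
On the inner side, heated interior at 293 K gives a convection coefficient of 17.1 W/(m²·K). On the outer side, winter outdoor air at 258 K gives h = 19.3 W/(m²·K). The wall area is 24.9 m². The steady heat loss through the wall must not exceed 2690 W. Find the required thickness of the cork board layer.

Model the wall as resistances in series:
R_inner film = 1/(h_i·A) = 1/(17.1×24.9) = 0.002349 K/W
R_dense concrete = L/(kA) = 0.05/(1.77×24.9) = 0.001134 K/W
R_outer film = 1/(h_o·A) = 1/(19.3×24.9) = 0.002081 K/W
Sum of the known resistances R_other = 0.005564 K/W
Required total resistance R_tot = ΔT/Q_allow = 35/2690 = 0.01301 K/W
R_cork board = R_tot − R_other = 0.007447 K/W
L = R·k·A = 0.007447×0.0537×24.9

L ≈ 9.96 mm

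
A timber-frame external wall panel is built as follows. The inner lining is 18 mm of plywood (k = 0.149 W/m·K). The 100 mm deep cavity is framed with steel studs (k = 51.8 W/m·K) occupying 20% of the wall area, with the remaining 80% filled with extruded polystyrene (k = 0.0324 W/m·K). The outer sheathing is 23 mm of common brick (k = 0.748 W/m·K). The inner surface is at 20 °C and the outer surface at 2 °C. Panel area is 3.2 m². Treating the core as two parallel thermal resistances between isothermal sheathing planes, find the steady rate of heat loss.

Q ≈ 357 W

Sheathing layers in series; stud and cavity paths in parallel between them.
R_inner = 0.018/(0.149×3.2) = 0.03775 K/W
R_stud  = 0.1/(51.8×0.2×3.2) = 0.003016 K/W
R_cav   = 0.1/(0.0324×0.8×3.2) = 1.206 K/W
1/R_core = 1/R_stud + 1/R_cav → R_core = 0.003009 K/W
R_outer = 0.023/(0.748×3.2) = 0.009609 K/W
R_total = 0.05037 K/W
Q = ΔT/R_total = 18/0.05037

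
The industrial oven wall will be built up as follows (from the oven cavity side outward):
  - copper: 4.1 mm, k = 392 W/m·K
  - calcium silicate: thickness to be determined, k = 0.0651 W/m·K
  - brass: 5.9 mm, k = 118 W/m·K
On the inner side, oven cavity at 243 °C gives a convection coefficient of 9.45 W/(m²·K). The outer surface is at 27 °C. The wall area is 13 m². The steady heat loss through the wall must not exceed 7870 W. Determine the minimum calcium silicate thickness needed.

L ≈ 16.3 mm

Treating each layer as a thermal resistance in series:
R_inner film = 1/(h_i·A) = 1/(9.45×13) = 0.00814 K/W
R_copper = L/(kA) = 0.0041/(392×13) = 8.046×10^-7 K/W
R_brass = L/(kA) = 0.0059/(118×13) = 3.846×10^-6 K/W
Sum of the known resistances R_other = 0.008145 K/W
Required total resistance R_tot = ΔT/Q_allow = 216/7870 = 0.02745 K/W
R_calcium silicate = R_tot − R_other = 0.0193 K/W
L = R·k·A = 0.0193×0.0651×13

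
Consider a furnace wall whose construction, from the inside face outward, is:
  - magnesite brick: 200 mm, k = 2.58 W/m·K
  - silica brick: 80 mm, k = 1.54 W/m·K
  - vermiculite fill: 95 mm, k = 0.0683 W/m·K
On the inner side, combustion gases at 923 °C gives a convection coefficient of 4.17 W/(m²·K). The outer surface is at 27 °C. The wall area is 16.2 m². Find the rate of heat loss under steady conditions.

Q ≈ 8250 W

Thermal resistances in series:
R_inner film = 1/(h_i·A) = 1/(4.17×16.2) = 0.0148 K/W
R_magnesite brick = L/(kA) = 0.2/(2.58×16.2) = 0.004785 K/W
R_silica brick = L/(kA) = 0.08/(1.54×16.2) = 0.003207 K/W
R_vermiculite fill = L/(kA) = 0.095/(0.0683×16.2) = 0.08586 K/W
R_total = 0.1087 K/W
Q = ΔT / R_total = 896 / 0.1087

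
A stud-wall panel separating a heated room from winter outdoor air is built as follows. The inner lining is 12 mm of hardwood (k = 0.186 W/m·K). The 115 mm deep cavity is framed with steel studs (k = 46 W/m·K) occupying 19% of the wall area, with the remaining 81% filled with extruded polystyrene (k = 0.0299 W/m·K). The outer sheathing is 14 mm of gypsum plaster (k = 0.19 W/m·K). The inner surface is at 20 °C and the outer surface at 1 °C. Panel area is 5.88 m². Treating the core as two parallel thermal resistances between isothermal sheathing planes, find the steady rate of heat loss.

Q ≈ 738 W

Sheathing layers in series; stud and cavity paths in parallel between them.
R_inner = 0.012/(0.186×5.88) = 0.01097 K/W
R_stud  = 0.115/(46×0.19×5.88) = 0.002238 K/W
R_cav   = 0.115/(0.0299×0.81×5.88) = 0.8075 K/W
1/R_core = 1/R_stud + 1/R_cav → R_core = 0.002232 K/W
R_outer = 0.014/(0.19×5.88) = 0.01253 K/W
R_total = 0.02574 K/W
Q = ΔT/R_total = 19/0.02574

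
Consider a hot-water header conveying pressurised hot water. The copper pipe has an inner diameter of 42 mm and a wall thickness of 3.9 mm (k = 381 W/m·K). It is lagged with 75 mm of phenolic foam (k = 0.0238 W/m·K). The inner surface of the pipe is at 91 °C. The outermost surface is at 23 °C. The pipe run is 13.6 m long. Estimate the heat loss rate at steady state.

Q ≈ 99.5 W

Treating each annulus and film as a series resistance:
R_copper pipe wall = ln(24.9/21)/(2π×381×13.6) = 5.232×10^-6 K/W
R_phenolic foam = ln(99.9/24.9)/(2π×0.0238×13.6) = 0.6831 K/W
R_total = 0.6831 K/W
Q = ΔT/R_total = 68/0.6831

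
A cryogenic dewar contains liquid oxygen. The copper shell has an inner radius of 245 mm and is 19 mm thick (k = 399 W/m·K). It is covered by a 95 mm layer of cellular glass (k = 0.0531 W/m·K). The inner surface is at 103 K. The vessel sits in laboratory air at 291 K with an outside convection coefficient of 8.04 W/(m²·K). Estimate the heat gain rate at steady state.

Q ≈ 119 W

For a spherical shell R = (1/r₁ − 1/r₂)/(4πk); film R = 1/(h·4πr²). In series:
R_copper shell = (1/0.245 − 1/0.264)/(4π×399) = 5.859×10^-5 K/W
R_cellular glass = (1/0.264 − 1/0.359)/(4π×0.0531) = 1.502 K/W
R_outer film = 1/(h·4πr_o²) = 1/(8.04×4π×0.359²) = 0.0768 K/W
R_total = 1.579 K/W
Q = ΔT/R_total = 188/1.579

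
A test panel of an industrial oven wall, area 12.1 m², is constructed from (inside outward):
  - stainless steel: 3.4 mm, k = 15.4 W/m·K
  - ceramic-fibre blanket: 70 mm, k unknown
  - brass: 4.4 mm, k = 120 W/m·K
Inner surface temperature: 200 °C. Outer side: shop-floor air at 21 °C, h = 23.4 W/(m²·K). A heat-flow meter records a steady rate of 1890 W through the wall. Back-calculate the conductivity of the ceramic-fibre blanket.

k ≈ 0.0635 W/(m·K)

Thermal resistances in series:
R_stainless steel = L/(kA) = 0.0034/(15.4×12.1) = 1.825×10^-5 K/W
R_brass = L/(kA) = 0.0044/(120×12.1) = 3.03×10^-6 K/W
R_outer film = 1/(h_o·A) = 1/(23.4×12.1) = 0.003532 K/W
Sum of known resistances R_other = 0.003553 K/W
Total R = ΔT/Q = 179/1890 = 0.09471 K/W
R_ceramic-fibre blanket = R_total − R_other = 0.09116 K/W
k = L/(R·A) = 0.07/(0.09116×12.1)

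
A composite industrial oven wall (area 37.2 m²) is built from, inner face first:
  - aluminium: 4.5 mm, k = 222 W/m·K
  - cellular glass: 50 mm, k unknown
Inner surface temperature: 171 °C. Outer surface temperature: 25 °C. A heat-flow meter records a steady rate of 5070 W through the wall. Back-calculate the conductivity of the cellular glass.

k ≈ 0.0467 W/(m·K)

Series thermal resistances:
R_aluminium = L/(kA) = 0.0045/(222×37.2) = 5.449×10^-7 K/W
Sum of known resistances R_other = 5.449×10^-7 K/W
Total R = ΔT/Q = 146/5070 = 0.0288 K/W
R_cellular glass = R_total − R_other = 0.0288 K/W
k = L/(R·A) = 0.05/(0.0288×37.2)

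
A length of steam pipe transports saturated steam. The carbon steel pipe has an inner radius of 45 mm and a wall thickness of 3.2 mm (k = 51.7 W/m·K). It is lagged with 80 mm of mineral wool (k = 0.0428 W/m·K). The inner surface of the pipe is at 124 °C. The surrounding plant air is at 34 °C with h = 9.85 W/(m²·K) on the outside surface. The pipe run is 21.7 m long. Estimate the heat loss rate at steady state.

Treating each annulus and film as a series resistance:
R_carbon steel pipe wall = ln(48.2/45)/(2π×51.7×21.7) = 9.746×10^-6 K/W
R_mineral wool = ln(128.2/48.2)/(2π×0.0428×21.7) = 0.1676 K/W
R_outer film = 1/(h_o·2πr_oL) = 1/(9.85×2π×0.1282×21.7) = 0.005808 K/W
R_total = 0.1735 K/W
Q = ΔT/R_total = 90/0.1735

Q ≈ 519 W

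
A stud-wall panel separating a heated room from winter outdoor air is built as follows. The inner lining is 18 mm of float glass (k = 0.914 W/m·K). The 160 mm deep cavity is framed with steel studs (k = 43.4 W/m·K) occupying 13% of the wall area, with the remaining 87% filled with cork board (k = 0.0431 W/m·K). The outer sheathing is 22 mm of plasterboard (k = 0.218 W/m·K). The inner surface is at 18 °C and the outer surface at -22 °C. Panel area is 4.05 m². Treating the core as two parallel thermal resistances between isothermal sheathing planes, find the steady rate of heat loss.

Sheathing layers in series; stud and cavity paths in parallel between them.
R_inner = 0.018/(0.914×4.05) = 0.004863 K/W
R_stud  = 0.16/(43.4×0.13×4.05) = 0.007002 K/W
R_cav   = 0.16/(0.0431×0.87×4.05) = 1.054 K/W
1/R_core = 1/R_stud + 1/R_cav → R_core = 0.006956 K/W
R_outer = 0.022/(0.218×4.05) = 0.02492 K/W
R_total = 0.03674 K/W
Q = ΔT/R_total = 40/0.03674

Q ≈ 1090 W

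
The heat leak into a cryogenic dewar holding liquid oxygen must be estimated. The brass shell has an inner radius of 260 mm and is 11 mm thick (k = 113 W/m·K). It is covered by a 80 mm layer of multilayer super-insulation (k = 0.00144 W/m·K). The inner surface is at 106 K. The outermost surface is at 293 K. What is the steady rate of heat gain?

Q ≈ 4.02 W

For a spherical shell R = (1/r₁ − 1/r₂)/(4πk); film R = 1/(h·4πr²). In series:
R_brass shell = (1/0.26 − 1/0.271)/(4π×113) = 1.099×10^-4 K/W
R_multilayer super-insulation = (1/0.271 − 1/0.351)/(4π×0.00144) = 46.48 K/W
R_total = 46.48 K/W
Q = ΔT/R_total = 187/46.48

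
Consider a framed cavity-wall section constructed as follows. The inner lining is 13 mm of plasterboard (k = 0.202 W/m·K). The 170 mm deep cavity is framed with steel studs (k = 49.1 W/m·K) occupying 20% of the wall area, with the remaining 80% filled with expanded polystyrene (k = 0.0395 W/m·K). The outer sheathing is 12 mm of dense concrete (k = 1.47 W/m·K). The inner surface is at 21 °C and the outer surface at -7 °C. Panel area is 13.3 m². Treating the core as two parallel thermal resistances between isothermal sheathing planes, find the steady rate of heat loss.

Sheathing layers in series; stud and cavity paths in parallel between them.
R_inner = 0.013/(0.202×13.3) = 0.004839 K/W
R_stud  = 0.17/(49.1×0.2×13.3) = 0.001302 K/W
R_cav   = 0.17/(0.0395×0.8×13.3) = 0.4045 K/W
1/R_core = 1/R_stud + 1/R_cav → R_core = 0.001297 K/W
R_outer = 0.012/(1.47×13.3) = 6.138×10^-4 K/W
R_total = 0.00675 K/W
Q = ΔT/R_total = 28/0.00675

Q ≈ 4150 W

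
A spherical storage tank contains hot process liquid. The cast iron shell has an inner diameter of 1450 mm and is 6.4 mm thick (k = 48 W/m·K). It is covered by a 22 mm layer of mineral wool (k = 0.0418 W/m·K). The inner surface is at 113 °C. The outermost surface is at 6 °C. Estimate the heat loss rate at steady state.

Radial (spherical) resistances in series:
R_cast iron shell = (1/0.725 − 1/0.7314)/(4π×48) = 2.001×10^-5 K/W
R_mineral wool = (1/0.7314 − 1/0.7534)/(4π×0.0418) = 0.07601 K/W
R_total = 0.07603 K/W
Q = ΔT/R_total = 107/0.07603

Q ≈ 1410 W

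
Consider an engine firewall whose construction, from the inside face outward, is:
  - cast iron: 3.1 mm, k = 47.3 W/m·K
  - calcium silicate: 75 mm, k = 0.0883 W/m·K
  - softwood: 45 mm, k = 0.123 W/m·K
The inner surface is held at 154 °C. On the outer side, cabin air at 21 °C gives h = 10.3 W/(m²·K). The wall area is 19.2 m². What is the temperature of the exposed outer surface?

Using the resistance-network approach (series):
R_cast iron = L/(kA) = 0.0031/(47.3×19.2) = 3.413×10^-6 K/W
R_calcium silicate = L/(kA) = 0.075/(0.0883×19.2) = 0.04424 K/W
R_softwood = L/(kA) = 0.045/(0.123×19.2) = 0.01905 K/W
R_outer film = 1/(h_o·A) = 1/(10.3×19.2) = 0.005057 K/W
R_total = 0.06835 K/W;  Q = ΔT/R_total = 133/0.06835 = 1946 W
T_interface = T_inner − Q·ΣR(inner→interface) = 154 − 1950×0.0633

T ≈ 30.8 °C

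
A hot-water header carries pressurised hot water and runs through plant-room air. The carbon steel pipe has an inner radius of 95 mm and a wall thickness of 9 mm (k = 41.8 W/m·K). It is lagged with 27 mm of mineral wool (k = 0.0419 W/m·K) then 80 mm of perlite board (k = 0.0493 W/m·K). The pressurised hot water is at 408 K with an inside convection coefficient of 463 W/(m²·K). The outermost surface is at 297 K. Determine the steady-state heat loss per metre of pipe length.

Cylindrical conduction, so R = ln(r₂/r₁)/(2πkL) per layer, in series:
R_inner film = 1/(h_i·2πr₁L) = 1/(463×2π×0.095×1) = 0.003618 K/W
R_carbon steel pipe wall = ln(104/95)/(2π×41.8×1) = 3.446×10^-4 K/W
R_mineral wool = ln(131/104)/(2π×0.0419×1) = 0.8767 K/W
R_perlite board = ln(211/131)/(2π×0.0493×1) = 1.539 K/W
R_total = 2.419 K/W
Q = ΔT/R_total = 111/2.419

q′ ≈ 45.9 W/m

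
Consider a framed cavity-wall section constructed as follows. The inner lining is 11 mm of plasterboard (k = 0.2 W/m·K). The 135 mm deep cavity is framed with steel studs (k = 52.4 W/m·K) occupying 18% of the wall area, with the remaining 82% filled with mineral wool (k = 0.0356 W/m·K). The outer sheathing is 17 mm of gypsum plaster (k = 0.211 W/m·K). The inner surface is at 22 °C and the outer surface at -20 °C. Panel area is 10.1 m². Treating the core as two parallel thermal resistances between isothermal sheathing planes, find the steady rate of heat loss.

Q ≈ 2830 W

Sheathing layers in series; stud and cavity paths in parallel between them.
R_inner = 0.011/(0.2×10.1) = 0.005446 K/W
R_stud  = 0.135/(52.4×0.18×10.1) = 0.001417 K/W
R_cav   = 0.135/(0.0356×0.82×10.1) = 0.4579 K/W
1/R_core = 1/R_stud + 1/R_cav → R_core = 0.001413 K/W
R_outer = 0.017/(0.211×10.1) = 0.007977 K/W
R_total = 0.01484 K/W
Q = ΔT/R_total = 42/0.01484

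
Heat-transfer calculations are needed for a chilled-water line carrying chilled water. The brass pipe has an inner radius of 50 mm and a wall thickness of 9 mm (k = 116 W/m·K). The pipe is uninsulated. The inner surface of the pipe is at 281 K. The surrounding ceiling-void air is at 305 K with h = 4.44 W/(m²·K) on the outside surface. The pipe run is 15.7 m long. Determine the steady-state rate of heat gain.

Q ≈ 620 W

Radial resistances (cylindrical: R_cond = ln(r_o/r_i)/(2πkL), R_conv = 1/(h·2πrL)):
R_brass pipe wall = ln(59/50)/(2π×116×15.7) = 1.446×10^-5 K/W
R_outer film = 1/(h_o·2πr_oL) = 1/(4.44×2π×0.059×15.7) = 0.0387 K/W
R_total = 0.03871 K/W
Q = ΔT/R_total = 24/0.03871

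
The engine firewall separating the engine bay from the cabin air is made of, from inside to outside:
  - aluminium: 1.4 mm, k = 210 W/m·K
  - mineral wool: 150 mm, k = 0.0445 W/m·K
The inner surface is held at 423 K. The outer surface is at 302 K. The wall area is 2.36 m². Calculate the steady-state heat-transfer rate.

Q ≈ 84.7 W

Treating each layer as a thermal resistance in series:
R_aluminium = L/(kA) = 0.0014/(210×2.36) = 2.825×10^-6 K/W
R_mineral wool = L/(kA) = 0.15/(0.0445×2.36) = 1.428 K/W
R_total = 1.428 K/W
Q = ΔT / R_total = 121 / 1.428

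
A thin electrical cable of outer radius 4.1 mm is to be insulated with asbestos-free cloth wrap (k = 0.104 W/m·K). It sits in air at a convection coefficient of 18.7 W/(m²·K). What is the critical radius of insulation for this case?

r_cr ≈ 5.56 mm

For a cylinder r_cr = k/h = 0.104/18.7
r_cr = 5.56 mm; since the bare radius (4.1 mm) is below r_cr, adding a thin layer of insulation will *increase* heat loss.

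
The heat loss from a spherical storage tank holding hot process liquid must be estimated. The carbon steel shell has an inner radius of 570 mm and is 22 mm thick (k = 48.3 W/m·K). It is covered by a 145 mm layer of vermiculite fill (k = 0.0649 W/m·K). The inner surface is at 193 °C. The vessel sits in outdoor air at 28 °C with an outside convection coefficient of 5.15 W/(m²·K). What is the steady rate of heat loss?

Q ≈ 378 W

Each spherical layer contributes R = (1/r_i − 1/r_o)/(4πk):
R_carbon steel shell = (1/0.57 − 1/0.592)/(4π×48.3) = 1.074×10^-4 K/W
R_vermiculite fill = (1/0.592 − 1/0.737)/(4π×0.0649) = 0.4075 K/W
R_outer film = 1/(h·4πr_o²) = 1/(5.15×4π×0.737²) = 0.02845 K/W
R_total = 0.4361 K/W
Q = ΔT/R_total = 165/0.4361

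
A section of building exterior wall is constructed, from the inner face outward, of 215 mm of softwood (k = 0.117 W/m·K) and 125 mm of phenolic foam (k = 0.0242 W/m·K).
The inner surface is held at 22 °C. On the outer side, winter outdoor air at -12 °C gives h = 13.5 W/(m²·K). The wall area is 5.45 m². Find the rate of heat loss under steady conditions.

Q ≈ 26.2 W

Model the wall as resistances in series:
R_softwood = L/(kA) = 0.215/(0.117×5.45) = 0.3372 K/W
R_phenolic foam = L/(kA) = 0.125/(0.0242×5.45) = 0.9478 K/W
R_outer film = 1/(h_o·A) = 1/(13.5×5.45) = 0.01359 K/W
R_total = 1.299 K/W
Q = ΔT / R_total = 34 / 1.299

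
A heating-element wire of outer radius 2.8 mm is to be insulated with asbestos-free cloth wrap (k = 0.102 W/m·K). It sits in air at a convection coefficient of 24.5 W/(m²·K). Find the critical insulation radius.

r_cr ≈ 4.16 mm

For a cylinder r_cr = k/h = 0.102/24.5
r_cr = 4.16 mm; since the bare radius (2.8 mm) is below r_cr, adding a thin layer of insulation will *increase* heat loss.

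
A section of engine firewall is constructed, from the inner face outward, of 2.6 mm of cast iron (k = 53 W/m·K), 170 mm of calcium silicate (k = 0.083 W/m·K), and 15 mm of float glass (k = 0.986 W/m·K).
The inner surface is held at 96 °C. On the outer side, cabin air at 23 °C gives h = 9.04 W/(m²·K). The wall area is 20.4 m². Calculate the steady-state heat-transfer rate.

Thermal resistances in series:
R_cast iron = L/(kA) = 0.0026/(53×20.4) = 2.405×10^-6 K/W
R_calcium silicate = L/(kA) = 0.17/(0.083×20.4) = 0.1004 K/W
R_float glass = L/(kA) = 0.015/(0.986×20.4) = 7.457×10^-4 K/W
R_outer film = 1/(h_o·A) = 1/(9.04×20.4) = 0.005423 K/W
R_total = 0.1066 K/W
Q = ΔT / R_total = 73 / 0.1066

Q ≈ 685 W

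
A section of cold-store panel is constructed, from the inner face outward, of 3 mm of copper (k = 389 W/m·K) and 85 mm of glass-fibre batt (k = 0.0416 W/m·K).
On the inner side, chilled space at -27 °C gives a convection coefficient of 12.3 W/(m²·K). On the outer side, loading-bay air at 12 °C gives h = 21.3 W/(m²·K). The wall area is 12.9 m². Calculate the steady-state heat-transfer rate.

Series thermal resistances:
R_inner film = 1/(h_i·A) = 1/(12.3×12.9) = 0.006302 K/W
R_copper = L/(kA) = 0.003/(389×12.9) = 5.978×10^-7 K/W
R_glass-fibre batt = L/(kA) = 0.085/(0.0416×12.9) = 0.1584 K/W
R_outer film = 1/(h_o·A) = 1/(21.3×12.9) = 0.003639 K/W
R_total = 0.1683 K/W
Q = ΔT / R_total = 39 / 0.1683

Q ≈ 232 W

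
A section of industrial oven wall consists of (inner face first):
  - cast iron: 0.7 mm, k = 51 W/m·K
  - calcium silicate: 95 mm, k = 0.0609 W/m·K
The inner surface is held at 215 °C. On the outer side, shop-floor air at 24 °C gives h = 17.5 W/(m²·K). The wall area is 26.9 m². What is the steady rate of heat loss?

Q ≈ 3180 W

Using the resistance-network approach (series):
R_cast iron = L/(kA) = 0.0007/(51×26.9) = 5.102×10^-7 K/W
R_calcium silicate = L/(kA) = 0.095/(0.0609×26.9) = 0.05799 K/W
R_outer film = 1/(h_o·A) = 1/(17.5×26.9) = 0.002124 K/W
R_total = 0.06011 K/W
Q = ΔT / R_total = 191 / 0.06011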